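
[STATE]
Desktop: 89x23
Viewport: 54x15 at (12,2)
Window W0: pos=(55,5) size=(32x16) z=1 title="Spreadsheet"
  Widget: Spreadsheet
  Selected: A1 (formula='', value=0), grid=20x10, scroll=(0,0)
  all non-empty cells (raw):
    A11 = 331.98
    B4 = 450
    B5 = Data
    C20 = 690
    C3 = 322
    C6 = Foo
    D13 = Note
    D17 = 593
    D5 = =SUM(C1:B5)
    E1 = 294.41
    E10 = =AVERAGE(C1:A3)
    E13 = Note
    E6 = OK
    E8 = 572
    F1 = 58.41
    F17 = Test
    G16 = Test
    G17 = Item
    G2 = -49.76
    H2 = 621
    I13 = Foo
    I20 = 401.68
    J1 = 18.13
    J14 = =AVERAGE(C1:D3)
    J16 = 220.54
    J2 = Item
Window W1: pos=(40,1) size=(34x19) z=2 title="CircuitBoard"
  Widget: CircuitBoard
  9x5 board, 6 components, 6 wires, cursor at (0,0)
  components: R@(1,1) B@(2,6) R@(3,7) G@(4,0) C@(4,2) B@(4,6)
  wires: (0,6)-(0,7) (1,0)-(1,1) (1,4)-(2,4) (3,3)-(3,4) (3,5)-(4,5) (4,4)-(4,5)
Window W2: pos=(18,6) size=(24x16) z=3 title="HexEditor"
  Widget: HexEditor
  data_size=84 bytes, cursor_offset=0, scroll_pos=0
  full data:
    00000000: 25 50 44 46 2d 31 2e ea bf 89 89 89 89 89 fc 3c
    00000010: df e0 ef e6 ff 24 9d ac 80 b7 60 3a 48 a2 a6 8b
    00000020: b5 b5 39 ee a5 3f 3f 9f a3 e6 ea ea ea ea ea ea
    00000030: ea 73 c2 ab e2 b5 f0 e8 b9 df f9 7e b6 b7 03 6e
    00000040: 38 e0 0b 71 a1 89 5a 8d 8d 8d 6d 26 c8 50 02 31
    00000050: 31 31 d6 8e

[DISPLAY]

                            ┃ CircuitBoard            
                            ┠─────────────────────────
                            ┃   0 1 2 3 4 5 6 7 8     
                            ┃0  [.]                   
      ┏━━━━━━━━━━━━━━━━━━━━━━┓                        
      ┃ HexEditor            ┃   · ─ R           ·    
      ┠──────────────────────┨                   │    
      ┃00000000  25 50 44 46 ┃                   ·    
      ┃00000010  df e0 ef e6 ┃                        
      ┃00000020  b5 b5 39 ee ┃               · ─ ·   ·
      ┃00000030  ea 73 c2 ab ┃                       │
      ┃00000040  38 e0 0b 71 ┃   G       C       · ─ ·
      ┃00000050  31 31 d6 8e ┃ursor: (0,0)            
      ┃                      ┃                        
      ┃                      ┃                        


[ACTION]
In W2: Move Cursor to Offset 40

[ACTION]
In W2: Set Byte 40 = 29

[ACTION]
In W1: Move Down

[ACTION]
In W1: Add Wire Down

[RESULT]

                            ┃ CircuitBoard            
                            ┠─────────────────────────
                            ┃   0 1 2 3 4 5 6 7 8     
                            ┃0                        
      ┏━━━━━━━━━━━━━━━━━━━━━━┓                        
      ┃ HexEditor            ┃  [.]─ R           ·    
      ┠──────────────────────┨   │               │    
      ┃00000000  25 50 44 46 ┃   ·               ·    
      ┃00000010  df e0 ef e6 ┃                        
      ┃00000020  b5 b5 39 ee ┃               · ─ ·   ·
      ┃00000030  ea 73 c2 ab ┃                       │
      ┃00000040  38 e0 0b 71 ┃   G       C       · ─ ·
      ┃00000050  31 31 d6 8e ┃ursor: (1,0)            
      ┃                      ┃                        
      ┃                      ┃                        


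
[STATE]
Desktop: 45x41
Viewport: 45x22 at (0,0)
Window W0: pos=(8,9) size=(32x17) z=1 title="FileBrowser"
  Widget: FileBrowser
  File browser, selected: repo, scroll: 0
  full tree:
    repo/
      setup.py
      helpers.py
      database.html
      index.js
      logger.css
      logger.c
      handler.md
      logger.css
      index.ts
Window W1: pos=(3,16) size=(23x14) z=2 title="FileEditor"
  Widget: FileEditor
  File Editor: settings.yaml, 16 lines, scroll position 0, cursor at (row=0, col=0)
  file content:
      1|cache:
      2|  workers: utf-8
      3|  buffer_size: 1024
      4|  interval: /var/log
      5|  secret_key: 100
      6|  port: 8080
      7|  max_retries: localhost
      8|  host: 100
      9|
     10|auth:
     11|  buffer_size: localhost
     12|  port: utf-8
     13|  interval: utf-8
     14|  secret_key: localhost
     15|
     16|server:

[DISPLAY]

                                             
                                             
                                             
                                             
                                             
                                             
                                             
                                             
                                             
        ┏━━━━━━━━━━━━━━━━━━━━━━━━━━━━━━┓     
        ┃ FileBrowser                  ┃     
        ┠──────────────────────────────┨     
        ┃> [-] repo/                   ┃     
        ┃    setup.py                  ┃     
        ┃    helpers.py                ┃     
        ┃    database.html             ┃     
   ┏━━━━━━━━━━━━━━━━━━━━━┓             ┃     
   ┃ FileEditor          ┃             ┃     
   ┠─────────────────────┨             ┃     
   ┃█ache:              ▲┃             ┃     
   ┃  workers: utf-8    █┃             ┃     
   ┃  buffer_size: 1024 ░┃             ┃     


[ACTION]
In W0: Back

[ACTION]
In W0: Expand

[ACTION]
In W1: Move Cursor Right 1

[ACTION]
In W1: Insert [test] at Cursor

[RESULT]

                                             
                                             
                                             
                                             
                                             
                                             
                                             
                                             
                                             
        ┏━━━━━━━━━━━━━━━━━━━━━━━━━━━━━━┓     
        ┃ FileBrowser                  ┃     
        ┠──────────────────────────────┨     
        ┃> [-] repo/                   ┃     
        ┃    setup.py                  ┃     
        ┃    helpers.py                ┃     
        ┃    database.html             ┃     
   ┏━━━━━━━━━━━━━━━━━━━━━┓             ┃     
   ┃ FileEditor          ┃             ┃     
   ┠─────────────────────┨             ┃     
   ┃ctest█che:          ▲┃             ┃     
   ┃  workers: utf-8    █┃             ┃     
   ┃  buffer_size: 1024 ░┃             ┃     


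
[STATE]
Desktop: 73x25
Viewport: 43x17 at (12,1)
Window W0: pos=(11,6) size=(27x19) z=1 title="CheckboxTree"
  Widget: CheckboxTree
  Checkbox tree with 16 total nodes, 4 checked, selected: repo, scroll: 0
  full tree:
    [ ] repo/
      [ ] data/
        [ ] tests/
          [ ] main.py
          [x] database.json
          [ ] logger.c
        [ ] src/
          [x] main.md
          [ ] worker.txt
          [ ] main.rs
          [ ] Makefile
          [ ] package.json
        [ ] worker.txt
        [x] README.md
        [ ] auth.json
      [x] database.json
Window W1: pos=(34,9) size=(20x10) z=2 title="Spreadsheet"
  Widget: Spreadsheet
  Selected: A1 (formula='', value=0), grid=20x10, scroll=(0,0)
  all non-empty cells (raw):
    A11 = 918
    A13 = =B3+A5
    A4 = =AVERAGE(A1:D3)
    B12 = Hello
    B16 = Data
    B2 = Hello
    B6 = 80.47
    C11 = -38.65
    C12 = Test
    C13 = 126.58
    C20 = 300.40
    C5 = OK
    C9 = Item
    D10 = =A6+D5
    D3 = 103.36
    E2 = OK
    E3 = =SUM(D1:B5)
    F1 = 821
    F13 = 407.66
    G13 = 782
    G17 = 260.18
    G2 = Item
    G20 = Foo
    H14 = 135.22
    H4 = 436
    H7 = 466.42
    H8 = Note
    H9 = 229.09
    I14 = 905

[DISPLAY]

                                           
                                           
                                           
                                           
                                           
━━━━━━━━━━━━━━━━━━━━━━━━━┓                 
 CheckboxTree            ┃                 
─────────────────────────┨                 
>[-] repo/            ┏━━━━━━━━━━━━━━━━━━┓ 
   [-] data/          ┃ Spreadsheet      ┃ 
     [-] tests/       ┠──────────────────┨ 
       [ ] main.py    ┃A1:               ┃ 
       [x] database.js┃       A       B  ┃ 
       [ ] logger.c   ┃------------------┃ 
     [-] src/         ┃  1      [0]      ┃ 
       [x] main.md    ┃  2        0Hello ┃ 
       [ ] worker.txt ┃  3        0      ┃ 


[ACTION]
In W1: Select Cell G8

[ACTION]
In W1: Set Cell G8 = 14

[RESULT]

                                           
                                           
                                           
                                           
                                           
━━━━━━━━━━━━━━━━━━━━━━━━━┓                 
 CheckboxTree            ┃                 
─────────────────────────┨                 
>[-] repo/            ┏━━━━━━━━━━━━━━━━━━┓ 
   [-] data/          ┃ Spreadsheet      ┃ 
     [-] tests/       ┠──────────────────┨ 
       [ ] main.py    ┃G8: 14            ┃ 
       [x] database.js┃       A       B  ┃ 
       [ ] logger.c   ┃------------------┃ 
     [-] src/         ┃  1        0      ┃ 
       [x] main.md    ┃  2        0Hello ┃ 
       [ ] worker.txt ┃  3        0      ┃ 


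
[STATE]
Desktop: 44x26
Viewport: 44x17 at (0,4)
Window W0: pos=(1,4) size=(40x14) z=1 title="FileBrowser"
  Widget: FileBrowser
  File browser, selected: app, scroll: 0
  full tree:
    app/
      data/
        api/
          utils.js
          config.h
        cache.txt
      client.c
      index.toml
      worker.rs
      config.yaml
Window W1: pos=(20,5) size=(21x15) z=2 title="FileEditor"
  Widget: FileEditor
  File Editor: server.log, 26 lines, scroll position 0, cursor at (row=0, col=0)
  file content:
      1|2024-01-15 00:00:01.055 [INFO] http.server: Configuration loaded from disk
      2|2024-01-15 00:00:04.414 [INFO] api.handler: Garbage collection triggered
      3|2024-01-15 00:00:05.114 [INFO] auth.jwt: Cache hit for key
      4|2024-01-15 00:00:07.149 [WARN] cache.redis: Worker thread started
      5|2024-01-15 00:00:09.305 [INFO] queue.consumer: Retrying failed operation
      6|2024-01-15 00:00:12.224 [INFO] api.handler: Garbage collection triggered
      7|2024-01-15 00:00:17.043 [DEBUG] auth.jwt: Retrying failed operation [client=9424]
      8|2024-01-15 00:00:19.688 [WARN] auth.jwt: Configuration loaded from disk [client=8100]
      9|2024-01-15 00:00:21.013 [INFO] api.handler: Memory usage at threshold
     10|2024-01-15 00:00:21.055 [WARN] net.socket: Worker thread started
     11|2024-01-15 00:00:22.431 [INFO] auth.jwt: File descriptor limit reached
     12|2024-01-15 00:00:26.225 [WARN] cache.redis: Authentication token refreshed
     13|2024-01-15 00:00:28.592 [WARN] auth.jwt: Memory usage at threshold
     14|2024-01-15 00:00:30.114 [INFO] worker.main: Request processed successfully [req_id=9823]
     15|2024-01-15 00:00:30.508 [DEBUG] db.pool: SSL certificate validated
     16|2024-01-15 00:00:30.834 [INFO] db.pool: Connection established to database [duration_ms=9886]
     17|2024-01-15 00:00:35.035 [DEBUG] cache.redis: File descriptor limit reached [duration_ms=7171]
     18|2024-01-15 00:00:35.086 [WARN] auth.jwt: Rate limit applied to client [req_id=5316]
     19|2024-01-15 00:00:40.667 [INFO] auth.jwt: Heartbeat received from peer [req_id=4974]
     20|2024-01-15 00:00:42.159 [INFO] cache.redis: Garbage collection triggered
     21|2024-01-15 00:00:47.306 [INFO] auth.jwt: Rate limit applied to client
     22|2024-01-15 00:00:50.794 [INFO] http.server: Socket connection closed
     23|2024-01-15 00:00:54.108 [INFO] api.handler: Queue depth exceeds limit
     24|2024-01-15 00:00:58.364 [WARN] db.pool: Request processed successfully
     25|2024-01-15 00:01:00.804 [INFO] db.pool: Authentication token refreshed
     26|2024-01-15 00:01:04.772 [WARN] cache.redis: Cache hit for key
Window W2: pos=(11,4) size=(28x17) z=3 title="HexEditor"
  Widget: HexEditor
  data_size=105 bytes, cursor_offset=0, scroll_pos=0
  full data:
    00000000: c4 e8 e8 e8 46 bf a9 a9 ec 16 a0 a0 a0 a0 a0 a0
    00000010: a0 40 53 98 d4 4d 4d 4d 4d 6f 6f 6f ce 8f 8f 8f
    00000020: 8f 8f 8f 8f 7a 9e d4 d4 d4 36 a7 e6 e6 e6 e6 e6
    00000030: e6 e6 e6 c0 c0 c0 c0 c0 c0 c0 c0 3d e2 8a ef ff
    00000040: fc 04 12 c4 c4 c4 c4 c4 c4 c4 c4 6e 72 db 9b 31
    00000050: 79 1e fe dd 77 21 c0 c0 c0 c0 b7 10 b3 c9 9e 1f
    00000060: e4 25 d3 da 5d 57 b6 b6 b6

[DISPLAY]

 ┏━━━━━━━━━┏━━━━━━━━━━━━━━━━━━━━━━━━━━┓━┓   
 ┃ FileBrow┃ HexEditor                ┃━┓   
 ┠─────────┠──────────────────────────┨ ┃   
 ┃> [-] app┃00000000  C4 e8 e8 e8 46 b┃─┨   
 ┃    [+] d┃00000010  a0 40 53 98 d4 4┃▲┃   
 ┃    clien┃00000020  8f 8f 8f 8f 7a 9┃█┃   
 ┃    index┃00000030  e6 e6 e6 c0 c0 c┃░┃   
 ┃    worke┃00000040  fc 04 12 c4 c4 c┃░┃   
 ┃    confi┃00000050  79 1e fe dd 77 2┃░┃   
 ┃         ┃00000060  e4 25 d3 da 5d 5┃░┃   
 ┃         ┃                          ┃░┃   
 ┃         ┃                          ┃░┃   
 ┃         ┃                          ┃░┃   
 ┗━━━━━━━━━┃                          ┃░┃   
           ┃                          ┃▼┃   
           ┃                          ┃━┛   
           ┗━━━━━━━━━━━━━━━━━━━━━━━━━━┛     


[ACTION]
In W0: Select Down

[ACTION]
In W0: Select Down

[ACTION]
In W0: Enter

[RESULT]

 ┏━━━━━━━━━┏━━━━━━━━━━━━━━━━━━━━━━━━━━┓━┓   
 ┃ FileBrow┃ HexEditor                ┃━┓   
 ┠─────────┠──────────────────────────┨ ┃   
 ┃  [-] app┃00000000  C4 e8 e8 e8 46 b┃─┨   
 ┃    [+] d┃00000010  a0 40 53 98 d4 4┃▲┃   
 ┃  > clien┃00000020  8f 8f 8f 8f 7a 9┃█┃   
 ┃    index┃00000030  e6 e6 e6 c0 c0 c┃░┃   
 ┃    worke┃00000040  fc 04 12 c4 c4 c┃░┃   
 ┃    confi┃00000050  79 1e fe dd 77 2┃░┃   
 ┃         ┃00000060  e4 25 d3 da 5d 5┃░┃   
 ┃         ┃                          ┃░┃   
 ┃         ┃                          ┃░┃   
 ┃         ┃                          ┃░┃   
 ┗━━━━━━━━━┃                          ┃░┃   
           ┃                          ┃▼┃   
           ┃                          ┃━┛   
           ┗━━━━━━━━━━━━━━━━━━━━━━━━━━┛     


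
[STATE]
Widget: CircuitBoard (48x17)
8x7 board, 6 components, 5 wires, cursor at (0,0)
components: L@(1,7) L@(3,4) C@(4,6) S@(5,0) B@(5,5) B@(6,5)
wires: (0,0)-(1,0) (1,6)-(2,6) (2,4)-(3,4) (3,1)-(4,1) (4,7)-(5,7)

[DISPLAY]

   0 1 2 3 4 5 6 7                              
0  [.]                                          
    │                                           
1   ·                       ·   L               
                            │                   
2                   ·       ·                   
                    │                           
3       ·           L                           
        │                                       
4       ·                   C   ·               
                                │               
5   S                   B       ·               
                                                
6                       B                       
Cursor: (0,0)                                   
                                                
                                                


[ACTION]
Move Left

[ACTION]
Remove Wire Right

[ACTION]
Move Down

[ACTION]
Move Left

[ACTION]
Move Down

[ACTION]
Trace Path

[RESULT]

   0 1 2 3 4 5 6 7                              
0   ·                                           
    │                                           
1   ·                       ·   L               
                            │                   
2  [.]              ·       ·                   
                    │                           
3       ·           L                           
        │                                       
4       ·                   C   ·               
                                │               
5   S                   B       ·               
                                                
6                       B                       
Cursor: (2,0)  Trace: No connections            
                                                
                                                


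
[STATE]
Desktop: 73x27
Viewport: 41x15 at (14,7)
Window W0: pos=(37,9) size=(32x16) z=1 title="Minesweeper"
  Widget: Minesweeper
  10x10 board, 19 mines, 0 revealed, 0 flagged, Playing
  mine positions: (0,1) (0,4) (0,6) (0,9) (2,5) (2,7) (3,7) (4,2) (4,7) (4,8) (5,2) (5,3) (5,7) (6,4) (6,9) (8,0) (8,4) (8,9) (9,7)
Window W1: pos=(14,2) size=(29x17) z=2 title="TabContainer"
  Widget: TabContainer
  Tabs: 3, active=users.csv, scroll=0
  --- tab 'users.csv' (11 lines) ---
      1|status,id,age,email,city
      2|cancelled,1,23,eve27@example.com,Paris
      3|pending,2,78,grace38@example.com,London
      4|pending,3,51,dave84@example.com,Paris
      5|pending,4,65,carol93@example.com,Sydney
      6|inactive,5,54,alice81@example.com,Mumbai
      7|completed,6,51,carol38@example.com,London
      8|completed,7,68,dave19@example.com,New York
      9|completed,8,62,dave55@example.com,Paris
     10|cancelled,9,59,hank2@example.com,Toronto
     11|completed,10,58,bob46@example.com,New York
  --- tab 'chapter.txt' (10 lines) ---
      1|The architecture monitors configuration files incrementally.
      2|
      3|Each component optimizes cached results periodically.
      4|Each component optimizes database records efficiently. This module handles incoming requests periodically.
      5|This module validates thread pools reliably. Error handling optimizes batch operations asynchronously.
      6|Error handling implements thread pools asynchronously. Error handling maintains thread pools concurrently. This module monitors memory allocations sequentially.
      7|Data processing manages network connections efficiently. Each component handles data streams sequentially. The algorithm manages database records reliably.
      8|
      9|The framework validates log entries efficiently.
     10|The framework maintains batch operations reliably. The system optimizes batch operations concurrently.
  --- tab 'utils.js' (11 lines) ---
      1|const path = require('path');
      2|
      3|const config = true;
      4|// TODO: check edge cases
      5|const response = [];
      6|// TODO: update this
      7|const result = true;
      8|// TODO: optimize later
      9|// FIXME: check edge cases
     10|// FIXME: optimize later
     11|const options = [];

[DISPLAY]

┃status,id,age,email,city   ┃            
┃cancelled,1,23,eve27@exampl┃            
┃pending,2,78,grace38@exampl┃━━━━━━━━━━━━
┃pending,3,51,dave84@example┃sweeper     
┃pending,4,65,carol93@exampl┃────────────
┃inactive,5,54,alice81@examp┃■■■■■       
┃completed,6,51,carol38@exam┃■■■■■       
┃completed,7,68,dave19@examp┃■■■■■       
┃completed,8,62,dave55@examp┃■■■■■       
┃cancelled,9,59,hank2@exampl┃■■■■■       
┃completed,10,58,bob46@examp┃■■■■■       
┗━━━━━━━━━━━━━━━━━━━━━━━━━━━┛■■■■■       
                       ┃■■■■■■■■■■       
                       ┃■■■■■■■■■■       
                       ┃■■■■■■■■■■       


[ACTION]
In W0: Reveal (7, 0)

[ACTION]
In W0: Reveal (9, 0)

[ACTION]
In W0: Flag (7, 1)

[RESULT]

┃status,id,age,email,city   ┃            
┃cancelled,1,23,eve27@exampl┃            
┃pending,2,78,grace38@exampl┃━━━━━━━━━━━━
┃pending,3,51,dave84@example┃sweeper     
┃pending,4,65,carol93@exampl┃────────────
┃inactive,5,54,alice81@examp┃■■■■■       
┃completed,6,51,carol38@exam┃■■■■■       
┃completed,7,68,dave19@examp┃■■■■■       
┃completed,8,62,dave55@examp┃■■■■■       
┃cancelled,9,59,hank2@exampl┃■■■■■       
┃completed,10,58,bob46@examp┃■■■■■       
┗━━━━━━━━━━━━━━━━━━━━━━━━━━━┛■■■■■       
                       ┃1⚑■■■■■■■■       
                       ┃■■■■■■■■■■       
                       ┃1■■■■■■■■■       


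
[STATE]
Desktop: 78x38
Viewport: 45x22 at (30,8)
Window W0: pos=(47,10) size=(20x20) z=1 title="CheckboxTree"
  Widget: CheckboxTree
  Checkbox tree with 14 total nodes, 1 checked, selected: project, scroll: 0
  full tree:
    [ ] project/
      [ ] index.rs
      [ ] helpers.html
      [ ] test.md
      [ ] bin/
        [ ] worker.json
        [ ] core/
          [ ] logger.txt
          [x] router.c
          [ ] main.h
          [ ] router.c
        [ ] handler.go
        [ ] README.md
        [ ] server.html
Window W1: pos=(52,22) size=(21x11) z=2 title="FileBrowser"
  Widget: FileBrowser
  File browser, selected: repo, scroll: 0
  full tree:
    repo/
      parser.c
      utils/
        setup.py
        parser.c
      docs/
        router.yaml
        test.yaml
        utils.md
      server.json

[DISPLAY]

                                             
                                             
                 ┏━━━━━━━━━━━━━━━━━━┓        
                 ┃ CheckboxTree     ┃        
                 ┠──────────────────┨        
                 ┃>[-] project/     ┃        
                 ┃   [ ] index.rs   ┃        
                 ┃   [ ] helpers.htm┃        
                 ┃   [ ] test.md    ┃        
                 ┃   [-] bin/       ┃        
                 ┃     [ ] worker.js┃        
                 ┃     [-] core/    ┃        
                 ┃       [ ] logger.┃        
                 ┃       [x] router.┃        
                 ┃    ┏━━━━━━━━━━━━━━━━━━━┓  
                 ┃    ┃ FileBrowser       ┃  
                 ┃    ┠───────────────────┨  
                 ┃    ┃> [-] repo/        ┃  
                 ┃    ┃    parser.c       ┃  
                 ┃    ┃    [+] utils/     ┃  
                 ┃    ┃    [+] docs/      ┃  
                 ┗━━━━┃    server.json    ┃  


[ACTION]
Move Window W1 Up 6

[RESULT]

                                             
                                             
                 ┏━━━━━━━━━━━━━━━━━━┓        
                 ┃ CheckboxTree     ┃        
                 ┠──────────────────┨        
                 ┃>[-] project/     ┃        
                 ┃   [ ] index.rs   ┃        
                 ┃   [ ] helpers.htm┃        
                 ┃   [┏━━━━━━━━━━━━━━━━━━━┓  
                 ┃   [┃ FileBrowser       ┃  
                 ┃    ┠───────────────────┨  
                 ┃    ┃> [-] repo/        ┃  
                 ┃    ┃    parser.c       ┃  
                 ┃    ┃    [+] utils/     ┃  
                 ┃    ┃    [+] docs/      ┃  
                 ┃    ┃    server.json    ┃  
                 ┃    ┃                   ┃  
                 ┃    ┃                   ┃  
                 ┃    ┗━━━━━━━━━━━━━━━━━━━┛  
                 ┃                  ┃        
                 ┃                  ┃        
                 ┗━━━━━━━━━━━━━━━━━━┛        


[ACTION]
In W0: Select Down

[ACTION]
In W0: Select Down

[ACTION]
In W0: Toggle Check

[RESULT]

                                             
                                             
                 ┏━━━━━━━━━━━━━━━━━━┓        
                 ┃ CheckboxTree     ┃        
                 ┠──────────────────┨        
                 ┃ [-] project/     ┃        
                 ┃   [ ] index.rs   ┃        
                 ┃>  [x] helpers.htm┃        
                 ┃   [┏━━━━━━━━━━━━━━━━━━━┓  
                 ┃   [┃ FileBrowser       ┃  
                 ┃    ┠───────────────────┨  
                 ┃    ┃> [-] repo/        ┃  
                 ┃    ┃    parser.c       ┃  
                 ┃    ┃    [+] utils/     ┃  
                 ┃    ┃    [+] docs/      ┃  
                 ┃    ┃    server.json    ┃  
                 ┃    ┃                   ┃  
                 ┃    ┃                   ┃  
                 ┃    ┗━━━━━━━━━━━━━━━━━━━┛  
                 ┃                  ┃        
                 ┃                  ┃        
                 ┗━━━━━━━━━━━━━━━━━━┛        


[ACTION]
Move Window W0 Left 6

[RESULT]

                                             
                                             
           ┏━━━━━━━━━━━━━━━━━━┓              
           ┃ CheckboxTree     ┃              
           ┠──────────────────┨              
           ┃ [-] project/     ┃              
           ┃   [ ] index.rs   ┃              
           ┃>  [x] helpers.htm┃              
           ┃   [ ] tes┏━━━━━━━━━━━━━━━━━━━┓  
           ┃   [-] bin┃ FileBrowser       ┃  
           ┃     [ ] w┠───────────────────┨  
           ┃     [-] c┃> [-] repo/        ┃  
           ┃       [ ]┃    parser.c       ┃  
           ┃       [x]┃    [+] utils/     ┃  
           ┃       [ ]┃    [+] docs/      ┃  
           ┃       [ ]┃    server.json    ┃  
           ┃     [ ] h┃                   ┃  
           ┃     [ ] R┃                   ┃  
           ┃     [ ] s┗━━━━━━━━━━━━━━━━━━━┛  
           ┃                  ┃              
           ┃                  ┃              
           ┗━━━━━━━━━━━━━━━━━━┛              


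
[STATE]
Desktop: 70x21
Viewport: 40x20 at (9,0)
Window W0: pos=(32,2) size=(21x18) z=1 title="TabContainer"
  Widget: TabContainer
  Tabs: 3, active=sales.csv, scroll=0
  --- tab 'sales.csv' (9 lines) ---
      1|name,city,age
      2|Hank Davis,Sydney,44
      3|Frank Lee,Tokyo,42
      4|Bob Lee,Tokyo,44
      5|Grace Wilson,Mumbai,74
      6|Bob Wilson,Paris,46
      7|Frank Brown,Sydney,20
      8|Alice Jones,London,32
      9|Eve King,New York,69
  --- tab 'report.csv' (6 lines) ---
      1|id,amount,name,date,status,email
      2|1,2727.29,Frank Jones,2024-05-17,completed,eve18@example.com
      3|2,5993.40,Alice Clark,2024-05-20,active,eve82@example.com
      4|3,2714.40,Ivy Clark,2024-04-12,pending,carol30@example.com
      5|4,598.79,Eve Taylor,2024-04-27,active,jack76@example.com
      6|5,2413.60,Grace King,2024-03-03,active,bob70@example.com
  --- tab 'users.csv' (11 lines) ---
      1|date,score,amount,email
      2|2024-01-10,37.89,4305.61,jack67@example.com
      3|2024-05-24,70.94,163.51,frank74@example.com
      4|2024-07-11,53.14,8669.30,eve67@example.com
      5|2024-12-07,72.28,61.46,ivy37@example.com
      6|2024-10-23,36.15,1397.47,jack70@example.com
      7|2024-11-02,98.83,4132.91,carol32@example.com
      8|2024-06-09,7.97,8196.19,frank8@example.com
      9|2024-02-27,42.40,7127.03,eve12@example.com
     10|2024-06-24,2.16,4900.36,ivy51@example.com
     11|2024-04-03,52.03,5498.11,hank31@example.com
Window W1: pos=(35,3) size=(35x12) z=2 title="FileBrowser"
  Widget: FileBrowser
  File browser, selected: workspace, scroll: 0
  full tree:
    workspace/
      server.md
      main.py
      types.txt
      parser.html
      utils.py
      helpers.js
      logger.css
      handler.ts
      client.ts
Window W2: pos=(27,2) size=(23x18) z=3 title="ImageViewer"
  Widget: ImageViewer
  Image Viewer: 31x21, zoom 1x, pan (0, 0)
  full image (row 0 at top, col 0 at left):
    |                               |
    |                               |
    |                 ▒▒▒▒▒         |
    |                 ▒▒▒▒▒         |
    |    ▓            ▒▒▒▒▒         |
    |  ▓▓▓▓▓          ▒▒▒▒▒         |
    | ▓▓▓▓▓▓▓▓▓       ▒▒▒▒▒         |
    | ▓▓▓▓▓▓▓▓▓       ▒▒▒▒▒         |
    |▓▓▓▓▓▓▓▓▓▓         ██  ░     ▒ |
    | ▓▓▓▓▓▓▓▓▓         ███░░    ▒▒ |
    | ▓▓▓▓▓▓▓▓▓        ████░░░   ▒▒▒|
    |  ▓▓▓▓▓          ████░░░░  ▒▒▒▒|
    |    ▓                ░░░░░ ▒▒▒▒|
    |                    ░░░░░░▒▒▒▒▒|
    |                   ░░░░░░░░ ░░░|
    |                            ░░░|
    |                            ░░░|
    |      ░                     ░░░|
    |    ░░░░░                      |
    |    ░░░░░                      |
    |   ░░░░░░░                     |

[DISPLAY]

                                        
                                        
                  ┏━━━━━━━━━━━━━━━━━━━━━
                  ┃ ImageViewer         
                  ┠─────────────────────
                  ┃                     
                  ┃                     
                  ┃                 ▒▒▒▒
                  ┃                 ▒▒▒▒
                  ┃    ▓            ▒▒▒▒
                  ┃  ▓▓▓▓▓          ▒▒▒▒
                  ┃ ▓▓▓▓▓▓▓▓▓       ▒▒▒▒
                  ┃ ▓▓▓▓▓▓▓▓▓       ▒▒▒▒
                  ┃▓▓▓▓▓▓▓▓▓▓         ██
                  ┃ ▓▓▓▓▓▓▓▓▓         ██
                  ┃ ▓▓▓▓▓▓▓▓▓        ███
                  ┃  ▓▓▓▓▓          ████
                  ┃    ▓                
                  ┃                    ░
                  ┗━━━━━━━━━━━━━━━━━━━━━


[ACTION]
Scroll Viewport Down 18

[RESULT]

                                        
                  ┏━━━━━━━━━━━━━━━━━━━━━
                  ┃ ImageViewer         
                  ┠─────────────────────
                  ┃                     
                  ┃                     
                  ┃                 ▒▒▒▒
                  ┃                 ▒▒▒▒
                  ┃    ▓            ▒▒▒▒
                  ┃  ▓▓▓▓▓          ▒▒▒▒
                  ┃ ▓▓▓▓▓▓▓▓▓       ▒▒▒▒
                  ┃ ▓▓▓▓▓▓▓▓▓       ▒▒▒▒
                  ┃▓▓▓▓▓▓▓▓▓▓         ██
                  ┃ ▓▓▓▓▓▓▓▓▓         ██
                  ┃ ▓▓▓▓▓▓▓▓▓        ███
                  ┃  ▓▓▓▓▓          ████
                  ┃    ▓                
                  ┃                    ░
                  ┗━━━━━━━━━━━━━━━━━━━━━
                                        


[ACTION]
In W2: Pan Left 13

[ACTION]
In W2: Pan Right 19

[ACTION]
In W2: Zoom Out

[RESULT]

                                        
                  ┏━━━━━━━━━━━━━━━━━━━━━
                  ┃ ImageViewer         
                  ┠─────────────────────
                  ┃                     
                  ┃                     
                  ┃▒▒▒                  
                  ┃▒▒▒                  
                  ┃▒▒▒                  
                  ┃▒▒▒                  
                  ┃▒▒▒                  
                  ┃▒▒▒                  
                  ┃██  ░     ▒          
                  ┃███░░    ▒▒          
                  ┃███░░░   ▒▒▒         
                  ┃██░░░░  ▒▒▒▒         
                  ┃  ░░░░░ ▒▒▒▒         
                  ┃ ░░░░░░▒▒▒▒▒         
                  ┗━━━━━━━━━━━━━━━━━━━━━
                                        


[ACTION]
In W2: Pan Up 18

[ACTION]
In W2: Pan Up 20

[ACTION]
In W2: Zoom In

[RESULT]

                                        
                  ┏━━━━━━━━━━━━━━━━━━━━━
                  ┃ ImageViewer         
                  ┠─────────────────────
                  ┃                     
                  ┃                     
                  ┃                     
                  ┃                     
                  ┃               ▒▒▒▒▒▒
                  ┃               ▒▒▒▒▒▒
                  ┃               ▒▒▒▒▒▒
                  ┃               ▒▒▒▒▒▒
                  ┃               ▒▒▒▒▒▒
                  ┃               ▒▒▒▒▒▒
                  ┃               ▒▒▒▒▒▒
                  ┃               ▒▒▒▒▒▒
                  ┃▓              ▒▒▒▒▒▒
                  ┃▓              ▒▒▒▒▒▒
                  ┗━━━━━━━━━━━━━━━━━━━━━
                                        


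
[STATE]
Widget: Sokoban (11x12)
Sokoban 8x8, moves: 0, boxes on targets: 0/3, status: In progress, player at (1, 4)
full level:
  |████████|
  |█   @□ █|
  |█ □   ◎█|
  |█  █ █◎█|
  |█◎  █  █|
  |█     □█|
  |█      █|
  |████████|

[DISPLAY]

████████   
█   @□ █   
█ □   ◎█   
█  █ █◎█   
█◎  █  █   
█     □█   
█      █   
████████   
Moves: 0  0
           
           
           


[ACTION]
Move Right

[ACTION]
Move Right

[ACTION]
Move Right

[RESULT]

████████   
█    @□█   
█ □   ◎█   
█  █ █◎█   
█◎  █  █   
█     □█   
█      █   
████████   
Moves: 1  0
           
           
           


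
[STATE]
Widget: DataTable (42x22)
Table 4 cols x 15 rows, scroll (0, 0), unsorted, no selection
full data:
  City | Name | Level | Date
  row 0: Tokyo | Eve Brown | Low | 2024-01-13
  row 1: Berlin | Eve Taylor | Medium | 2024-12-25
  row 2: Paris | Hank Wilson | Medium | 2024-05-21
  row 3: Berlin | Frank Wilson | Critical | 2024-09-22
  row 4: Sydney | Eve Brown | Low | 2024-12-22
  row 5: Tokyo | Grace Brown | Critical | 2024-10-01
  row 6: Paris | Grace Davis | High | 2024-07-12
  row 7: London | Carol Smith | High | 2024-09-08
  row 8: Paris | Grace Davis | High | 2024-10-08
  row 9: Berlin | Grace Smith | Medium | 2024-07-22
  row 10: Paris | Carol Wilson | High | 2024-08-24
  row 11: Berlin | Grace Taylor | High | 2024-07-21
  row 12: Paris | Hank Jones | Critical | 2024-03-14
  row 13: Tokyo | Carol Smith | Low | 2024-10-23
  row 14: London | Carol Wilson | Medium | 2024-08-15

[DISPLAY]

City  │Name        │Level   │Date         
──────┼────────────┼────────┼──────────   
Tokyo │Eve Brown   │Low     │2024-01-13   
Berlin│Eve Taylor  │Medium  │2024-12-25   
Paris │Hank Wilson │Medium  │2024-05-21   
Berlin│Frank Wilson│Critical│2024-09-22   
Sydney│Eve Brown   │Low     │2024-12-22   
Tokyo │Grace Brown │Critical│2024-10-01   
Paris │Grace Davis │High    │2024-07-12   
London│Carol Smith │High    │2024-09-08   
Paris │Grace Davis │High    │2024-10-08   
Berlin│Grace Smith │Medium  │2024-07-22   
Paris │Carol Wilson│High    │2024-08-24   
Berlin│Grace Taylor│High    │2024-07-21   
Paris │Hank Jones  │Critical│2024-03-14   
Tokyo │Carol Smith │Low     │2024-10-23   
London│Carol Wilson│Medium  │2024-08-15   
                                          
                                          
                                          
                                          
                                          


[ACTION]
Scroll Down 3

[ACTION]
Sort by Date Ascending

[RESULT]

City  │Name        │Level   │Date     ▲   
──────┼────────────┼────────┼──────────   
Tokyo │Eve Brown   │Low     │2024-01-13   
Paris │Hank Jones  │Critical│2024-03-14   
Paris │Hank Wilson │Medium  │2024-05-21   
Paris │Grace Davis │High    │2024-07-12   
Berlin│Grace Taylor│High    │2024-07-21   
Berlin│Grace Smith │Medium  │2024-07-22   
London│Carol Wilson│Medium  │2024-08-15   
Paris │Carol Wilson│High    │2024-08-24   
London│Carol Smith │High    │2024-09-08   
Berlin│Frank Wilson│Critical│2024-09-22   
Tokyo │Grace Brown │Critical│2024-10-01   
Paris │Grace Davis │High    │2024-10-08   
Tokyo │Carol Smith │Low     │2024-10-23   
Sydney│Eve Brown   │Low     │2024-12-22   
Berlin│Eve Taylor  │Medium  │2024-12-25   
                                          
                                          
                                          
                                          
                                          


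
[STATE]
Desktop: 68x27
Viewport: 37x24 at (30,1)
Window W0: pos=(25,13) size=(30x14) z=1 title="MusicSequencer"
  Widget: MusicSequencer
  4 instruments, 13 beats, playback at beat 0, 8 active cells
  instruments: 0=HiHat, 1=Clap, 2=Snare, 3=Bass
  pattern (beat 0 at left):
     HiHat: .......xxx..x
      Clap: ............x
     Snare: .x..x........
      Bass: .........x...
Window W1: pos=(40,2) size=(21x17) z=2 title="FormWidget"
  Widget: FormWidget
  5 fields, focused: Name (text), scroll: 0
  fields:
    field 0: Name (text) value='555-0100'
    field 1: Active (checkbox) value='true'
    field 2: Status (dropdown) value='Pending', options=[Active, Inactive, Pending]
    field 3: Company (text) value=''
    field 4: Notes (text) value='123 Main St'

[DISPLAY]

                                     
          ┏━━━━━━━━━━━━━━━━━━━┓      
          ┃ FormWidget        ┃      
          ┠───────────────────┨      
          ┃> Name:       [555]┃      
          ┃  Active:     [x]  ┃      
          ┃  Status:     [Pe▼]┃      
          ┃  Company:    [   ]┃      
          ┃  Notes:      [123]┃      
          ┃                   ┃      
          ┃                   ┃      
          ┃                   ┃      
━━━━━━━━━━┃                   ┃      
icSequence┃                   ┃      
──────────┃                   ┃      
  ▼1234567┃                   ┃      
at·······█┃                   ┃      
ap········┗━━━━━━━━━━━━━━━━━━━┛      
re·█··█········         ┃            
ss·········█···         ┃            
                        ┃            
                        ┃            
                        ┃            
                        ┃            


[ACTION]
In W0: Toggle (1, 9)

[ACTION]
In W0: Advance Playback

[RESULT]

                                     
          ┏━━━━━━━━━━━━━━━━━━━┓      
          ┃ FormWidget        ┃      
          ┠───────────────────┨      
          ┃> Name:       [555]┃      
          ┃  Active:     [x]  ┃      
          ┃  Status:     [Pe▼]┃      
          ┃  Company:    [   ]┃      
          ┃  Notes:      [123]┃      
          ┃                   ┃      
          ┃                   ┃      
          ┃                   ┃      
━━━━━━━━━━┃                   ┃      
icSequence┃                   ┃      
──────────┃                   ┃      
  0▼234567┃                   ┃      
at·······█┃                   ┃      
ap········┗━━━━━━━━━━━━━━━━━━━┛      
re·█··█········         ┃            
ss·········█···         ┃            
                        ┃            
                        ┃            
                        ┃            
                        ┃            


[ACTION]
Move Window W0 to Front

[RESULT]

                                     
          ┏━━━━━━━━━━━━━━━━━━━┓      
          ┃ FormWidget        ┃      
          ┠───────────────────┨      
          ┃> Name:       [555]┃      
          ┃  Active:     [x]  ┃      
          ┃  Status:     [Pe▼]┃      
          ┃  Company:    [   ]┃      
          ┃  Notes:      [123]┃      
          ┃                   ┃      
          ┃                   ┃      
          ┃                   ┃      
━━━━━━━━━━━━━━━━━━━━━━━━┓     ┃      
icSequencer             ┃     ┃      
────────────────────────┨     ┃      
  0▼23456789012         ┃     ┃      
at·······███··█         ┃     ┃      
ap·········█··█         ┃━━━━━┛      
re·█··█········         ┃            
ss·········█···         ┃            
                        ┃            
                        ┃            
                        ┃            
                        ┃            


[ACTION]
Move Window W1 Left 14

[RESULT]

                                     
━━━━━━━━━━━━━━━━┓                    
rmWidget        ┃                    
────────────────┨                    
ame:       [555]┃                    
ctive:     [x]  ┃                    
tatus:     [Pe▼]┃                    
ompany:    [   ]┃                    
otes:      [123]┃                    
                ┃                    
                ┃                    
                ┃                    
━━━━━━━━━━━━━━━━━━━━━━━━┓            
icSequencer             ┃            
────────────────────────┨            
  0▼23456789012         ┃            
at·······███··█         ┃            
ap·········█··█         ┃            
re·█··█········         ┃            
ss·········█···         ┃            
                        ┃            
                        ┃            
                        ┃            
                        ┃            
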